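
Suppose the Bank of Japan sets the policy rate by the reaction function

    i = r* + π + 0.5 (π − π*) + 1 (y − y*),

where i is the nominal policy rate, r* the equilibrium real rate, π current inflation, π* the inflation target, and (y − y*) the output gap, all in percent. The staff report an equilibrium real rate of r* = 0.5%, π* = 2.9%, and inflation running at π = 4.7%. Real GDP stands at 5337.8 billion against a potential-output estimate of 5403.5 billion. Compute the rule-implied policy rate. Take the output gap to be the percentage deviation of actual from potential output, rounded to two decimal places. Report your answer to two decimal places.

Output gap = 100 × (5337.8 − 5403.5) / 5403.5 = -1.22%.
i = 0.50 + 4.70 + 0.5 × (4.70 − 2.90) + 1 × (-1.22)
   = 0.50 + 4.7 + 0.9 − 1.22 = 4.88

4.88%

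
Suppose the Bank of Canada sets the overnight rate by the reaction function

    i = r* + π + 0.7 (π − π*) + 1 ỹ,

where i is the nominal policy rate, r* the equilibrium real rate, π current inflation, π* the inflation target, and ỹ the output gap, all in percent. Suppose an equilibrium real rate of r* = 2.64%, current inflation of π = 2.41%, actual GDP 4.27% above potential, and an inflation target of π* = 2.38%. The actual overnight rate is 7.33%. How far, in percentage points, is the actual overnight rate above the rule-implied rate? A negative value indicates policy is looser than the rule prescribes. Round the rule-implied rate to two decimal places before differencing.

-2.01 pp

Output 4.27% above potential → ỹ = 4.27.
i = 2.64 + 2.41 + 0.7 × (2.41 − 2.38) + 1 × 4.27
   = 2.64 + 2.41 + 0.021 + 4.27 = 9.34
Deviation = 7.33 − 9.34 = -2.01 pp.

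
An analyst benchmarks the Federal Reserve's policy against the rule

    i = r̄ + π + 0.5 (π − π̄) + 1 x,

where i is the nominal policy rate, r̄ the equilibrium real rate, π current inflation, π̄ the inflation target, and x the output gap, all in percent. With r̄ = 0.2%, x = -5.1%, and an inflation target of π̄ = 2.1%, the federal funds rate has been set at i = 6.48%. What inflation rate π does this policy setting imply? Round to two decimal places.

Collecting π: i = r̄ + (1 + 0.5) π − 0.5 π̄ + 1 x
1.5 π = 6.48 − 0.2 + 0.5 × 2.1 − 1 × (-5.1) = 12.43
π = 12.43 / 1.5 = 8.29

8.29%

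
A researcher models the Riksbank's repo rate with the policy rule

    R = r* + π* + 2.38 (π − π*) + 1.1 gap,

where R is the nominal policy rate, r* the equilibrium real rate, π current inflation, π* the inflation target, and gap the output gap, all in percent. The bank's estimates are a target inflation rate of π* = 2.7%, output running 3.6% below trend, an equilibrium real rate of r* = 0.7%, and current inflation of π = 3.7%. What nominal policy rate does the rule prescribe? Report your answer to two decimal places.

1.82%

Output 3.6% below potential → gap = -3.6.
R = 0.7 + 2.7 + 2.38 × (3.7 − 2.7) + 1.1 × (-3.6)
   = 0.7 + 2.7 + 2.38 − 3.96 = 1.82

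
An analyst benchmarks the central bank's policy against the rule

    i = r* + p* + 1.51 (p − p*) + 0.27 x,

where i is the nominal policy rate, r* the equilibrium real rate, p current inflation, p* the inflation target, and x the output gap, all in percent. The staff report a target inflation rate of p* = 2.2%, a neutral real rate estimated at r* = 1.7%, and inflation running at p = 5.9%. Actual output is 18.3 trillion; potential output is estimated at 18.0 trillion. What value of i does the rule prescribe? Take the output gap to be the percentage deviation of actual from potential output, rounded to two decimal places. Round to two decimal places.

9.94%

Output gap = 100 × (18.3 − 18.0) / 18.0 = 1.67%.
i = 1.70 + 2.20 + 1.51 × (5.90 − 2.20) + 0.27 × 1.67
   = 1.70 + 2.2 + 5.587 + 0.4509 = 9.94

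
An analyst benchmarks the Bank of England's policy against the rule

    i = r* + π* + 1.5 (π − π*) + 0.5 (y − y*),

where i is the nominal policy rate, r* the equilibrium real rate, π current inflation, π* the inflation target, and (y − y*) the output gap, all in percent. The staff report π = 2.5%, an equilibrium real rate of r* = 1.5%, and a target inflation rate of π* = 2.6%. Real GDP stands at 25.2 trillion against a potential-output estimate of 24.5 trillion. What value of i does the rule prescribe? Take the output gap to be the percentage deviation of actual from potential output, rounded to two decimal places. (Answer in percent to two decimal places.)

Output gap = 100 × (25.2 − 24.5) / 24.5 = 2.86%.
i = 1.50 + 2.60 + 1.5 × (2.50 − 2.60) + 0.5 × 2.86
   = 1.50 + 2.6 − 0.15 + 1.43 = 5.38

5.38%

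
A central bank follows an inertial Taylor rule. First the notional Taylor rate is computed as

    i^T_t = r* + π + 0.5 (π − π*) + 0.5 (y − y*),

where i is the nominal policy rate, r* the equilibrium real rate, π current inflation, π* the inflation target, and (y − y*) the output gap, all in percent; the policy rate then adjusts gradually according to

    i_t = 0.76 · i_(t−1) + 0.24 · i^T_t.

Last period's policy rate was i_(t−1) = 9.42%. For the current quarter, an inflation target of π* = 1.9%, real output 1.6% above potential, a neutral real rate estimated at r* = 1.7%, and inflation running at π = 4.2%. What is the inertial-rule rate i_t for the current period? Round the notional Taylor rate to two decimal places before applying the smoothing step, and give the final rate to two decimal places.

9.04%

Output 1.6% above potential → (y − y*) = 1.6.
i^T_t = 1.7 + 4.2 + 0.5 × (4.2 − 1.9) + 0.5 × 1.6
   = 1.7 + 4.2 + 1.15 + 0.8 = 7.85
i_t = 0.76 × 9.42 + 0.24 × 7.85 = 7.1592 + 1.884 = 9.04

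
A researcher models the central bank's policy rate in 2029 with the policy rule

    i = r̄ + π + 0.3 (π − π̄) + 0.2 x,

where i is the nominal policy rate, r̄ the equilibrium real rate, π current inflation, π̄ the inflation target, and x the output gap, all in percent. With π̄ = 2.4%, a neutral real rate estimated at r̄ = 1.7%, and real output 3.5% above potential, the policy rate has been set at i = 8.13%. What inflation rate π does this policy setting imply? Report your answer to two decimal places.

Output 3.5% above potential → x = 3.5.
Collecting π: i = r̄ + (1 + 0.3) π − 0.3 π̄ + 0.2 x
1.3 π = 8.13 − 1.7 + 0.3 × 2.4 − 0.2 × 3.5 = 6.45
π = 6.45 / 1.3 = 4.96

4.96%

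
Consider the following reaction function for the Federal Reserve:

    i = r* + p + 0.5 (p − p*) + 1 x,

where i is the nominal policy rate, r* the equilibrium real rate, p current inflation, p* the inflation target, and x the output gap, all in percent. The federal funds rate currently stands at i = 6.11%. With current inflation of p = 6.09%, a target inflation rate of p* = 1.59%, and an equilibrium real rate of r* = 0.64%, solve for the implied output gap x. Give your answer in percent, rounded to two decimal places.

-2.87%

1 x = 6.11 − 0.64 − 6.09 − 0.5 × (6.09 − 1.59) = -2.87
x = -2.87 / 1 = -2.87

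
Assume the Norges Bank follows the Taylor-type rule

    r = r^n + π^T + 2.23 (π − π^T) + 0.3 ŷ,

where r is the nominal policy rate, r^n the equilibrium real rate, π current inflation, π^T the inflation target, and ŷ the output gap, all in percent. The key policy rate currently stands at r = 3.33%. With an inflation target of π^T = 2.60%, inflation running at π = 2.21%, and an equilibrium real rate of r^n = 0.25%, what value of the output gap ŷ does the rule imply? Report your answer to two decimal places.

4.50%

0.3 ŷ = 3.33 − 0.25 − 2.60 − 2.23 × (2.21 − 2.60) = 1.3497
ŷ = 1.3497 / 0.3 = 4.50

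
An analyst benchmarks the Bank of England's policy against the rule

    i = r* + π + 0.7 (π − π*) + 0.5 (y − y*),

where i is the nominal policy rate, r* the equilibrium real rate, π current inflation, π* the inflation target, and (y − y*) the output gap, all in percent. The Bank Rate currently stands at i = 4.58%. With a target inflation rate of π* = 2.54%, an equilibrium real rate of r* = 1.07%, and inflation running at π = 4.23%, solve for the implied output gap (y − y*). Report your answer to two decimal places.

0.5 (y − y*) = 4.58 − 1.07 − 4.23 − 0.7 × (4.23 − 2.54) = -1.903
(y − y*) = -1.903 / 0.5 = -3.81

-3.81%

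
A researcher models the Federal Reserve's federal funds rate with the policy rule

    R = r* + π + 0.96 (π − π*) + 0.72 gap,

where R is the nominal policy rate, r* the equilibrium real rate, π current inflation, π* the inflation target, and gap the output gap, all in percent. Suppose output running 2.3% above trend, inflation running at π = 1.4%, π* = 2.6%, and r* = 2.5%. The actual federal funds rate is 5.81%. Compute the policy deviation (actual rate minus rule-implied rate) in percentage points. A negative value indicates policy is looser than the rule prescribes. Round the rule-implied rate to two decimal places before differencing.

1.41 pp

Output 2.3% above potential → gap = 2.3.
R = 2.5 + 1.4 + 0.96 × (1.4 − 2.6) + 0.72 × 2.3
   = 2.5 + 1.4 − 1.152 + 1.656 = 4.40
Deviation = 5.81 − 4.40 = 1.41 pp.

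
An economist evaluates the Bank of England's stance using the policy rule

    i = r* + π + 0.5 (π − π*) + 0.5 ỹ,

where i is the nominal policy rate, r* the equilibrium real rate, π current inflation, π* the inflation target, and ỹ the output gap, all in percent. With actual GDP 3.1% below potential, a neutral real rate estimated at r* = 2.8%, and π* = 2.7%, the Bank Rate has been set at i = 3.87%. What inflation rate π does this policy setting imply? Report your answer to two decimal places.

2.65%

Output 3.1% below potential → ỹ = -3.1.
Collecting π: i = r* + (1 + 0.5) π − 0.5 π* + 0.5 ỹ
1.5 π = 3.87 − 2.8 + 0.5 × 2.7 − 0.5 × (-3.1) = 3.97
π = 3.97 / 1.5 = 2.65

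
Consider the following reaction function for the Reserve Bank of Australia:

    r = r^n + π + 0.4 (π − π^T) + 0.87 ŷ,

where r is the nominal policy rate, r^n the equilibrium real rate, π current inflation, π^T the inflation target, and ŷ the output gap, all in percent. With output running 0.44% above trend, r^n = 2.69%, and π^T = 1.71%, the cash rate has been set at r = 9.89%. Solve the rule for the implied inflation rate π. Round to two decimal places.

Output 0.44% above potential → ŷ = 0.44.
Collecting π: r = r^n + (1 + 0.4) π − 0.4 π^T + 0.87 ŷ
1.4 π = 9.89 − 2.69 + 0.4 × 1.71 − 0.87 × 0.44 = 7.5012
π = 7.5012 / 1.4 = 5.36

5.36%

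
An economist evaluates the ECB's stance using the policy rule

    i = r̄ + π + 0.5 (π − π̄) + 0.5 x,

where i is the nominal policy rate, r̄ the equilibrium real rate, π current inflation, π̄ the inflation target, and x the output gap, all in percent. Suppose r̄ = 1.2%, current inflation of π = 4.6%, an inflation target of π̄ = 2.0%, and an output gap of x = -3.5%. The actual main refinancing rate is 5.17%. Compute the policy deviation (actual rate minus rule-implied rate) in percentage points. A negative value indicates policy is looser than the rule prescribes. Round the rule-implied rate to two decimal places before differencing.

i = 1.2 + 4.6 + 0.5 × (4.6 − 2.0) + 0.5 × (-3.5)
   = 1.2 + 4.6 + 1.3 − 1.75 = 5.35
Deviation = 5.17 − 5.35 = -0.18 pp.

-0.18 pp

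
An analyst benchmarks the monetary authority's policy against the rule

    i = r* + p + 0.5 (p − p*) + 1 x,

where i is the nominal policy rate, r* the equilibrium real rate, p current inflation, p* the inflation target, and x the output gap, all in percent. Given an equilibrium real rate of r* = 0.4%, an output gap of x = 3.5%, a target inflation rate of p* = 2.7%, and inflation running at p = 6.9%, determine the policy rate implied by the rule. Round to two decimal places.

12.90%

i = 0.4 + 6.9 + 0.5 × (6.9 − 2.7) + 1 × 3.5
   = 0.4 + 6.9 + 2.1 + 3.5 = 12.90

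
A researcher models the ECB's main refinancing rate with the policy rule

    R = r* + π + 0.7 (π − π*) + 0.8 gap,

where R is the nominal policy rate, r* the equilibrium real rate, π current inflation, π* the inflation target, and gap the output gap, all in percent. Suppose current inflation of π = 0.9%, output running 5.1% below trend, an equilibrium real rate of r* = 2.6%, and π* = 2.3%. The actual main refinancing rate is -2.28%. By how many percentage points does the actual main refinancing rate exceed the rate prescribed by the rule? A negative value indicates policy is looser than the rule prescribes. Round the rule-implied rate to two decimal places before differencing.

-0.72 pp

Output 5.1% below potential → gap = -5.1.
R = 2.6 + 0.9 + 0.7 × (0.9 − 2.3) + 0.8 × (-5.1)
   = 2.6 + 0.9 − 0.98 − 4.08 = -1.56
Deviation = -2.28 − (-1.56) = -0.72 pp.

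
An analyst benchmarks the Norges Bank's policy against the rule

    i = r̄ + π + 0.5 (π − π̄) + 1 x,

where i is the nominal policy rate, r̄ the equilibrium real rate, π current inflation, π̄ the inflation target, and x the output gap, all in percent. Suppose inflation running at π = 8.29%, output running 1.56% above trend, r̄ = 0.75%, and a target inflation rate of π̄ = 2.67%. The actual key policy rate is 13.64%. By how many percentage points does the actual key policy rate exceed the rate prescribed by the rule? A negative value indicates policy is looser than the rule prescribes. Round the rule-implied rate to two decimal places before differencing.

Output 1.56% above potential → x = 1.56.
i = 0.75 + 8.29 + 0.5 × (8.29 − 2.67) + 1 × 1.56
   = 0.75 + 8.29 + 2.81 + 1.56 = 13.41
Deviation = 13.64 − 13.41 = 0.23 pp.

0.23 pp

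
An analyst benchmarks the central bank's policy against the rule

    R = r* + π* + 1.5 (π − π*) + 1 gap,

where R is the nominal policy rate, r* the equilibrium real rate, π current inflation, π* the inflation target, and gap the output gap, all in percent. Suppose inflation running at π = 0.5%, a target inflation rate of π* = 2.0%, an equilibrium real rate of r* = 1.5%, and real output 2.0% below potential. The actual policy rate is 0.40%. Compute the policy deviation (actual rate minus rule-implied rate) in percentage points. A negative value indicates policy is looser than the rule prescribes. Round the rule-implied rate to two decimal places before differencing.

1.15 pp

Output 2.0% below potential → gap = -2.0.
R = 1.5 + 2.0 + 1.5 × (0.5 − 2.0) + 1 × (-2.0)
   = 1.5 + 2 − 2.25 − 2 = -0.75
Deviation = 0.40 − (-0.75) = 1.15 pp.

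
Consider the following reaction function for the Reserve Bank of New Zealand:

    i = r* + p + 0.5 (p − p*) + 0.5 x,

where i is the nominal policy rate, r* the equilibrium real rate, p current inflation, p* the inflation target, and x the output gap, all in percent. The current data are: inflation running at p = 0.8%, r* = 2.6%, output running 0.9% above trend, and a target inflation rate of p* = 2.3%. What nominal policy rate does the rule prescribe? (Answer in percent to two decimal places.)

Output 0.9% above potential → x = 0.9.
i = 2.6 + 0.8 + 0.5 × (0.8 − 2.3) + 0.5 × 0.9
   = 2.6 + 0.8 − 0.75 + 0.45 = 3.10

3.10%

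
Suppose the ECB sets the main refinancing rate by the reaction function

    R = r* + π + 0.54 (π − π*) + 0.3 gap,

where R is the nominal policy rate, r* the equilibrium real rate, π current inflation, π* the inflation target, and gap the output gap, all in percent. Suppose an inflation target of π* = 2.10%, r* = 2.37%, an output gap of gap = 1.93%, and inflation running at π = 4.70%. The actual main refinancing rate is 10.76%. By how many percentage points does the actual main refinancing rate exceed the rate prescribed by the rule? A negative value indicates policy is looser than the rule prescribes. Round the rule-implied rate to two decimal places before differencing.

1.71 pp

R = 2.37 + 4.70 + 0.54 × (4.70 − 2.10) + 0.3 × 1.93
   = 2.37 + 4.7 + 1.404 + 0.579 = 9.05
Deviation = 10.76 − 9.05 = 1.71 pp.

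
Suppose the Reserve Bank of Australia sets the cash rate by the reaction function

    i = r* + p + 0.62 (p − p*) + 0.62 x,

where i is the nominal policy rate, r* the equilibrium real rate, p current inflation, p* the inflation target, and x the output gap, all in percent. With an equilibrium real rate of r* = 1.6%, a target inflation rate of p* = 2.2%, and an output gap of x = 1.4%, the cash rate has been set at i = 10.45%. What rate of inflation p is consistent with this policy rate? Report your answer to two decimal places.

5.77%

Collecting p: i = r* + (1 + 0.62) p − 0.62 p* + 0.62 x
1.62 p = 10.45 − 1.6 + 0.62 × 2.2 − 0.62 × 1.4 = 9.346
p = 9.346 / 1.62 = 5.77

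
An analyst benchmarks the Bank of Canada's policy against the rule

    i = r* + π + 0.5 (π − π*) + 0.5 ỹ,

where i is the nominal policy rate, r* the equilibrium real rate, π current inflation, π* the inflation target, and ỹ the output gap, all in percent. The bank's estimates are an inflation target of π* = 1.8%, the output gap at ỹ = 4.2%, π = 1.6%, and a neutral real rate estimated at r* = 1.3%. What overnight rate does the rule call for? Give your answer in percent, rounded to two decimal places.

4.90%

i = 1.3 + 1.6 + 0.5 × (1.6 − 1.8) + 0.5 × 4.2
   = 1.3 + 1.6 − 0.1 + 2.1 = 4.90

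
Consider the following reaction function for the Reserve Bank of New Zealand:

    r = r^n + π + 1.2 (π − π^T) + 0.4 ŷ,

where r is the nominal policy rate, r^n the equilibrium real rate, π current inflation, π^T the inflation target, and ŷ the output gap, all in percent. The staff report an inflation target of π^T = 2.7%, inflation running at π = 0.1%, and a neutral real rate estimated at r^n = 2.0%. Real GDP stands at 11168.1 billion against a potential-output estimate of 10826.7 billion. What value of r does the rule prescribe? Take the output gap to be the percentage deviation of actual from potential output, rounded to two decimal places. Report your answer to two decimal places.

0.24%

Output gap = 100 × (11168.1 − 10826.7) / 10826.7 = 3.15%.
r = 2.00 + 0.10 + 1.2 × (0.10 − 2.70) + 0.4 × 3.15
   = 2.00 + 0.1 − 3.12 + 1.26 = 0.24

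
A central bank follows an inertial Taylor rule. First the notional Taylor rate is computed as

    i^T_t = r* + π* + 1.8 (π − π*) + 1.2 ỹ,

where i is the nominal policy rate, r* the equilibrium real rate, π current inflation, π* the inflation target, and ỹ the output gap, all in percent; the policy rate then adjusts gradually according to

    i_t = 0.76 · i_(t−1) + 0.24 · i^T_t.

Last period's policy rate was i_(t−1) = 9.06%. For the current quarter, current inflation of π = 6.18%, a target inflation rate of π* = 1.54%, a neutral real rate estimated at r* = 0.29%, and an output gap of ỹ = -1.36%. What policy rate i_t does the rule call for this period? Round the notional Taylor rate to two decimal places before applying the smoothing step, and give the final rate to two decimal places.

i^T_t = 0.29 + 1.54 + 1.8 × (6.18 − 1.54) + 1.2 × (-1.36)
   = 0.29 + 1.54 + 8.352 − 1.632 = 8.55
i_t = 0.76 × 9.06 + 0.24 × 8.55 = 6.8856 + 2.052 = 8.94

8.94%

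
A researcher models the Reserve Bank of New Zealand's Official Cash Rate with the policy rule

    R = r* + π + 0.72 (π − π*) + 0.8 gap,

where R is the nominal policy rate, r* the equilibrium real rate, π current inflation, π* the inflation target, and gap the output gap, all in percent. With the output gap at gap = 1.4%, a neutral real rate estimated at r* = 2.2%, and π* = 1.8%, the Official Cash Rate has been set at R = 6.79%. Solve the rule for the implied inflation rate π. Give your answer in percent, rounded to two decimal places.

2.77%

Collecting π: R = r* + (1 + 0.72) π − 0.72 π* + 0.8 gap
1.72 π = 6.79 − 2.2 + 0.72 × 1.8 − 0.8 × 1.4 = 4.766
π = 4.766 / 1.72 = 2.77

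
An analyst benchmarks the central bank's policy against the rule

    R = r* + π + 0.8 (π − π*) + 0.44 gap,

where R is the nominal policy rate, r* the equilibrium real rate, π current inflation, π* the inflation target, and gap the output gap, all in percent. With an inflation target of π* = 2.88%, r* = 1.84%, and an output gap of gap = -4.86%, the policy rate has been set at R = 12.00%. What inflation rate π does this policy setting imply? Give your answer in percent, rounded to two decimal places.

Collecting π: R = r* + (1 + 0.8) π − 0.8 π* + 0.44 gap
1.8 π = 12.00 − 1.84 + 0.8 × 2.88 − 0.44 × (-4.86) = 14.6024
π = 14.6024 / 1.8 = 8.11

8.11%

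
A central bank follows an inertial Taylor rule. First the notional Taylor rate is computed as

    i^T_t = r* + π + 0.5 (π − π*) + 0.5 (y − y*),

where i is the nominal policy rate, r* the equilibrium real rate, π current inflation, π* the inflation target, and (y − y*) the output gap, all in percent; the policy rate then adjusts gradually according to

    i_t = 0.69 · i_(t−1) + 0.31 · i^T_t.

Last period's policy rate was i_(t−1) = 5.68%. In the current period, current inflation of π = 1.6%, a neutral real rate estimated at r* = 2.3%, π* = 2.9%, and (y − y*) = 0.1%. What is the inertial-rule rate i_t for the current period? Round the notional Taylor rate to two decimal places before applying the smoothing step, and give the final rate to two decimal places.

4.94%

i^T_t = 2.3 + 1.6 + 0.5 × (1.6 − 2.9) + 0.5 × 0.1
   = 2.3 + 1.6 − 0.65 + 0.05 = 3.30
i_t = 0.69 × 5.68 + 0.31 × 3.30 = 3.9192 + 1.023 = 4.94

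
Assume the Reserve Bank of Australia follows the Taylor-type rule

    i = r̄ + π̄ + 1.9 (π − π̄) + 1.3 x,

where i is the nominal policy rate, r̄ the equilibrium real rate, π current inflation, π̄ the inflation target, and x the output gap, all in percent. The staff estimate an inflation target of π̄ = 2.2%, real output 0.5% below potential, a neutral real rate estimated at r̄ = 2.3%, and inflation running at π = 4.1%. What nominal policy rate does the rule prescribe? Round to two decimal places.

Output 0.5% below potential → x = -0.5.
i = 2.3 + 2.2 + 1.9 × (4.1 − 2.2) + 1.3 × (-0.5)
   = 2.3 + 2.2 + 3.61 − 0.65 = 7.46

7.46%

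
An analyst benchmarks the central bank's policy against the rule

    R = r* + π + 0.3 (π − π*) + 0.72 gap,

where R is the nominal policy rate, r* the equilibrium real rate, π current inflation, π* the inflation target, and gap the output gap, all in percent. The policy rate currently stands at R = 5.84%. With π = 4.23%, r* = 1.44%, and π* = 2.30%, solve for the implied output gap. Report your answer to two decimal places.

0.72 gap = 5.84 − 1.44 − 4.23 − 0.3 × (4.23 − 2.30) = -0.409
gap = -0.409 / 0.72 = -0.57

-0.57%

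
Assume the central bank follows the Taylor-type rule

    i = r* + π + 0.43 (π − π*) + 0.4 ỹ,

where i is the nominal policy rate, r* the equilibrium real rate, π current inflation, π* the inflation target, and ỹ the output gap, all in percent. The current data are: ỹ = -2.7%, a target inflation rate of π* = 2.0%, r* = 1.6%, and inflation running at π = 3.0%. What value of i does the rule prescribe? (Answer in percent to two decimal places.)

3.95%

i = 1.6 + 3.0 + 0.43 × (3.0 − 2.0) + 0.4 × (-2.7)
   = 1.6 + 3 + 0.43 − 1.08 = 3.95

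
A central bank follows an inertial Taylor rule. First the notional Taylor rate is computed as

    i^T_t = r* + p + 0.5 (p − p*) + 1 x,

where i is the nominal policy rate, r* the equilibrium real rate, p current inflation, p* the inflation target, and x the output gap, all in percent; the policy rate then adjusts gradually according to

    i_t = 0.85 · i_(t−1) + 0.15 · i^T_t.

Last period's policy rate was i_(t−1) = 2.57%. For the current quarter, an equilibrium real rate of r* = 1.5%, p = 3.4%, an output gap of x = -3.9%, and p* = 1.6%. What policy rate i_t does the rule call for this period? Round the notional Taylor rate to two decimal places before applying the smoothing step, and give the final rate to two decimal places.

i^T_t = 1.5 + 3.4 + 0.5 × (3.4 − 1.6) + 1 × (-3.9)
   = 1.5 + 3.4 + 0.9 − 3.9 = 1.90
i_t = 0.85 × 2.57 + 0.15 × 1.90 = 2.1845 + 0.285 = 2.47

2.47%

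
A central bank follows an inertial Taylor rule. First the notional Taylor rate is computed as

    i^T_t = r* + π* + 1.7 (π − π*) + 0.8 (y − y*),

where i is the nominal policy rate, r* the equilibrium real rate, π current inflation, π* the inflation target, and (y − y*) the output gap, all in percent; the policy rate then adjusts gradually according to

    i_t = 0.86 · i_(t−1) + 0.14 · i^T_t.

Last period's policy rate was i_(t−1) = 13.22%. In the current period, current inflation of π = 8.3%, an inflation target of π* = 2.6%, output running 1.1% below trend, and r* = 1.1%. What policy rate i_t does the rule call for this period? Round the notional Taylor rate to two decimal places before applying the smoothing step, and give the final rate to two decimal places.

Output 1.1% below potential → (y − y*) = -1.1.
i^T_t = 1.1 + 2.6 + 1.7 × (8.3 − 2.6) + 0.8 × (-1.1)
   = 1.1 + 2.6 + 9.69 − 0.88 = 12.51
i_t = 0.86 × 13.22 + 0.14 × 12.51 = 11.3692 + 1.7514 = 13.12

13.12%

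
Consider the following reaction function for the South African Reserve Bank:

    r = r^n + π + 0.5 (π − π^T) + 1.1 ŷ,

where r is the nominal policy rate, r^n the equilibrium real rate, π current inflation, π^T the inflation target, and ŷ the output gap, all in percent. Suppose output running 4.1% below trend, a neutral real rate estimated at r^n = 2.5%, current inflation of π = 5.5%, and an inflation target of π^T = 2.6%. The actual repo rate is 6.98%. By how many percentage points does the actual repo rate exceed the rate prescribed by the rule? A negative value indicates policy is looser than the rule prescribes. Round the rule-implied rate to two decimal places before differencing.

Output 4.1% below potential → ŷ = -4.1.
r = 2.5 + 5.5 + 0.5 × (5.5 − 2.6) + 1.1 × (-4.1)
   = 2.5 + 5.5 + 1.45 − 4.51 = 4.94
Deviation = 6.98 − 4.94 = 2.04 pp.

2.04 pp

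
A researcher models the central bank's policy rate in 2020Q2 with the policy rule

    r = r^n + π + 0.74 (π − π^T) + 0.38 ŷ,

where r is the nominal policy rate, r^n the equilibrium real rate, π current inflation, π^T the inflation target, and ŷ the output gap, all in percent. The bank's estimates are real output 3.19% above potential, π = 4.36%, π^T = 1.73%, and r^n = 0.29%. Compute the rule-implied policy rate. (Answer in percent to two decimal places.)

Output 3.19% above potential → ŷ = 3.19.
r = 0.29 + 4.36 + 0.74 × (4.36 − 1.73) + 0.38 × 3.19
   = 0.29 + 4.36 + 1.9462 + 1.2122 = 7.81

7.81%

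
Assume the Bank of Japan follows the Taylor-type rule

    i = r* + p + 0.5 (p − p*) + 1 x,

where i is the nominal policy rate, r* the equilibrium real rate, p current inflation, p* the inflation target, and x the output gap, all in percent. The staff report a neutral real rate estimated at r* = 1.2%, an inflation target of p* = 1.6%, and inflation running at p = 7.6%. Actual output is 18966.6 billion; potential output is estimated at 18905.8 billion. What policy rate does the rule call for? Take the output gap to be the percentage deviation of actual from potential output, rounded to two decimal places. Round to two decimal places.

Output gap = 100 × (18966.6 − 18905.8) / 18905.8 = 0.32%.
i = 1.20 + 7.60 + 0.5 × (7.60 − 1.60) + 1 × 0.32
   = 1.20 + 7.6 + 3 + 0.32 = 12.12

12.12%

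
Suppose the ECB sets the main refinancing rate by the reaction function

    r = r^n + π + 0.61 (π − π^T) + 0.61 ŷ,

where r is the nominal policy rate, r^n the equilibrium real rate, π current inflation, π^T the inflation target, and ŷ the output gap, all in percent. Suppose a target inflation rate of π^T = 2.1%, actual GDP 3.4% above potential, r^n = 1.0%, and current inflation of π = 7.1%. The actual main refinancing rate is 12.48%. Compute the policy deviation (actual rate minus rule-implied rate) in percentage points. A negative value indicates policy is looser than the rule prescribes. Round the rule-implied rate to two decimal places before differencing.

Output 3.4% above potential → ŷ = 3.4.
r = 1.0 + 7.1 + 0.61 × (7.1 − 2.1) + 0.61 × 3.4
   = 1.0 + 7.1 + 3.05 + 2.074 = 13.22
Deviation = 12.48 − 13.22 = -0.74 pp.

-0.74 pp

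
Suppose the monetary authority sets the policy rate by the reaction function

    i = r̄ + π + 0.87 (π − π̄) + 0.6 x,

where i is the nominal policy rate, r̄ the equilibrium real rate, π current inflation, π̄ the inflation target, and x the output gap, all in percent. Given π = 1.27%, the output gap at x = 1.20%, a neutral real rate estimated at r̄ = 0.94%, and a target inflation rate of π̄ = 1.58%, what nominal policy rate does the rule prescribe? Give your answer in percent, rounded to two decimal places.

i = 0.94 + 1.27 + 0.87 × (1.27 − 1.58) + 0.6 × 1.20
   = 0.94 + 1.27 − 0.2697 + 0.72 = 2.66

2.66%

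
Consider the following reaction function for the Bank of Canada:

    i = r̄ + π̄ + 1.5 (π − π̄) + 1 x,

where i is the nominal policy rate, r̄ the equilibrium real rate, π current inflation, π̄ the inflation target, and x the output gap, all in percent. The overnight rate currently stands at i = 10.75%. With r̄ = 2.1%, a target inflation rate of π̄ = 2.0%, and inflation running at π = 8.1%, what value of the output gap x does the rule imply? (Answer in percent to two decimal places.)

1 x = 10.75 − 2.1 − 2.0 − 1.5 × (8.1 − 2.0) = -2.5
x = -2.5 / 1 = -2.50

-2.50%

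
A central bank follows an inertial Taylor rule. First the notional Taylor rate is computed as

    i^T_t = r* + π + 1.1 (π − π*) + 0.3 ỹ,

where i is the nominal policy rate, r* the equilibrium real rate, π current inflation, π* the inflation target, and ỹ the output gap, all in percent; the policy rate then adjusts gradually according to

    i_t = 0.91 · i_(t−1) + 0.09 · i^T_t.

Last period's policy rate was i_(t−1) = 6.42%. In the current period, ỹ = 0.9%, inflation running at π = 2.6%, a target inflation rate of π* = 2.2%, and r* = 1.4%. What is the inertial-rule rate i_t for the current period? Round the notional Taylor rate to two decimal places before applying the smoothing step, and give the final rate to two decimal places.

6.27%

i^T_t = 1.4 + 2.6 + 1.1 × (2.6 − 2.2) + 0.3 × 0.9
   = 1.4 + 2.6 + 0.44 + 0.27 = 4.71
i_t = 0.91 × 6.42 + 0.09 × 4.71 = 5.8422 + 0.4239 = 6.27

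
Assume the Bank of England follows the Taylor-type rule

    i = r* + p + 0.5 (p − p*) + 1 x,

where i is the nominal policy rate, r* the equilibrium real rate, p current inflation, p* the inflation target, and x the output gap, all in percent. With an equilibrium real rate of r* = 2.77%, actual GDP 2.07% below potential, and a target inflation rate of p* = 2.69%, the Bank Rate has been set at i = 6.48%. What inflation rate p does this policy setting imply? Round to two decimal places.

4.75%

Output 2.07% below potential → x = -2.07.
Collecting p: i = r* + (1 + 0.5) p − 0.5 p* + 1 x
1.5 p = 6.48 − 2.77 + 0.5 × 2.69 − 1 × (-2.07) = 7.125
p = 7.125 / 1.5 = 4.75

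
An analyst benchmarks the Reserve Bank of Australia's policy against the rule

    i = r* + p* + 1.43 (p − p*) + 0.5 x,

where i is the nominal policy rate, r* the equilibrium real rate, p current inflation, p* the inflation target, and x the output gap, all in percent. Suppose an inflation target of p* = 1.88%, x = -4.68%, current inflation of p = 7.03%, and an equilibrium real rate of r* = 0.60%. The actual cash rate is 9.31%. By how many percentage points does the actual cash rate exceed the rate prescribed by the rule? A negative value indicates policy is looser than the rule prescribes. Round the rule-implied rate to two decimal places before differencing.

i = 0.60 + 1.88 + 1.43 × (7.03 − 1.88) + 0.5 × (-4.68)
   = 0.60 + 1.88 + 7.3645 − 2.34 = 7.50
Deviation = 9.31 − 7.50 = 1.81 pp.

1.81 pp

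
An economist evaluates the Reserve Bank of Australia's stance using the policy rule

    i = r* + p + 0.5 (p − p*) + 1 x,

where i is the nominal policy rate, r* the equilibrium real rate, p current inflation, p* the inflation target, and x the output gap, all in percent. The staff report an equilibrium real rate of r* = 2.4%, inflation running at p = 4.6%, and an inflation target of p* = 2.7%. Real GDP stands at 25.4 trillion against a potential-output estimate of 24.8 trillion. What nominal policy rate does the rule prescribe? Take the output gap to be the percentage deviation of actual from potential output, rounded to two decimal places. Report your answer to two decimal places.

Output gap = 100 × (25.4 − 24.8) / 24.8 = 2.42%.
i = 2.40 + 4.60 + 0.5 × (4.60 − 2.70) + 1 × 2.42
   = 2.40 + 4.6 + 0.95 + 2.42 = 10.37

10.37%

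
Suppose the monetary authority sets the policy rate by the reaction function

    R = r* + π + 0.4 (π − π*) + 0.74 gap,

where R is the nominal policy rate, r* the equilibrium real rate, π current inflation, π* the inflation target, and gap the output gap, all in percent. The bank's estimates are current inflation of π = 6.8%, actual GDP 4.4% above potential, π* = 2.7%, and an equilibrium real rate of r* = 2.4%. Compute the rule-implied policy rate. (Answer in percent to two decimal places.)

Output 4.4% above potential → gap = 4.4.
R = 2.4 + 6.8 + 0.4 × (6.8 − 2.7) + 0.74 × 4.4
   = 2.4 + 6.8 + 1.64 + 3.256 = 14.10

14.10%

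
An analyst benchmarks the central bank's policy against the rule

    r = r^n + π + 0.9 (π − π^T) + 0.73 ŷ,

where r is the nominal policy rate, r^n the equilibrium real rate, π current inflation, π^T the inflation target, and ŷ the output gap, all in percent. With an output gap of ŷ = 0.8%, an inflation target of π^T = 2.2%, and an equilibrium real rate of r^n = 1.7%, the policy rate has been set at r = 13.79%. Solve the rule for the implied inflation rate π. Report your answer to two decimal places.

7.10%

Collecting π: r = r^n + (1 + 0.9) π − 0.9 π^T + 0.73 ŷ
1.9 π = 13.79 − 1.7 + 0.9 × 2.2 − 0.73 × 0.8 = 13.486
π = 13.486 / 1.9 = 7.10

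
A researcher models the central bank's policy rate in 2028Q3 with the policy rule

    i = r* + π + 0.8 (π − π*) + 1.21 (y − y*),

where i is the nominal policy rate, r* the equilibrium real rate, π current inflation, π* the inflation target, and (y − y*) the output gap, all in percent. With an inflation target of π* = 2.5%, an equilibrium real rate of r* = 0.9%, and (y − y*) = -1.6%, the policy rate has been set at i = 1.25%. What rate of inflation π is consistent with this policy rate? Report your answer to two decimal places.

Collecting π: i = r* + (1 + 0.8) π − 0.8 π* + 1.21 (y − y*)
1.8 π = 1.25 − 0.9 + 0.8 × 2.5 − 1.21 × (-1.6) = 4.286
π = 4.286 / 1.8 = 2.38

2.38%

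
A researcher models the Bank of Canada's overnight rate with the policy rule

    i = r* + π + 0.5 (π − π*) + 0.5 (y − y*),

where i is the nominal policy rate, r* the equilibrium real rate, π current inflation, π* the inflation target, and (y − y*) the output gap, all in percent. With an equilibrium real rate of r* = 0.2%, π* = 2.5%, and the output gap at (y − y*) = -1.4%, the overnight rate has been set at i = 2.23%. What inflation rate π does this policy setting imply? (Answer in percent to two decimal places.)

Collecting π: i = r* + (1 + 0.5) π − 0.5 π* + 0.5 (y − y*)
1.5 π = 2.23 − 0.2 + 0.5 × 2.5 − 0.5 × (-1.4) = 3.98
π = 3.98 / 1.5 = 2.65

2.65%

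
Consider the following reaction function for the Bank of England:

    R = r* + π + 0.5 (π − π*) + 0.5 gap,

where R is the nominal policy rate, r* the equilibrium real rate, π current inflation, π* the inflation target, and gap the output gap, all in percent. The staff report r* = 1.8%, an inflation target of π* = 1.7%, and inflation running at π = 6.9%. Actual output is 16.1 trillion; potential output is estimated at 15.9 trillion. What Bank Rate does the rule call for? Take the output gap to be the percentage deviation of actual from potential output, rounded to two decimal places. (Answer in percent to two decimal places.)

11.93%

Output gap = 100 × (16.1 − 15.9) / 15.9 = 1.26%.
R = 1.80 + 6.90 + 0.5 × (6.90 − 1.70) + 0.5 × 1.26
   = 1.80 + 6.9 + 2.6 + 0.63 = 11.93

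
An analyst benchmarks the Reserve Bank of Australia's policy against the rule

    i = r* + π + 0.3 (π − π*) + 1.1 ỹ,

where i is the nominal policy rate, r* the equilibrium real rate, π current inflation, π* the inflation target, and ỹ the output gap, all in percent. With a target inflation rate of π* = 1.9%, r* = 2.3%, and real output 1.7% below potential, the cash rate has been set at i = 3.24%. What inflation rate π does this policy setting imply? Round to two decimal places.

2.60%

Output 1.7% below potential → ỹ = -1.7.
Collecting π: i = r* + (1 + 0.3) π − 0.3 π* + 1.1 ỹ
1.3 π = 3.24 − 2.3 + 0.3 × 1.9 − 1.1 × (-1.7) = 3.38
π = 3.38 / 1.3 = 2.60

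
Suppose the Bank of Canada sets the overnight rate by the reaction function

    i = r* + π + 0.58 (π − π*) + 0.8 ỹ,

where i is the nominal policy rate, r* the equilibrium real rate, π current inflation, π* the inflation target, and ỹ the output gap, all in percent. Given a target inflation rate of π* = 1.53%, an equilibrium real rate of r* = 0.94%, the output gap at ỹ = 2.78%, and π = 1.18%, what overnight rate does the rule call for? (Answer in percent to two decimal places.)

i = 0.94 + 1.18 + 0.58 × (1.18 − 1.53) + 0.8 × 2.78
   = 0.94 + 1.18 − 0.203 + 2.224 = 4.14

4.14%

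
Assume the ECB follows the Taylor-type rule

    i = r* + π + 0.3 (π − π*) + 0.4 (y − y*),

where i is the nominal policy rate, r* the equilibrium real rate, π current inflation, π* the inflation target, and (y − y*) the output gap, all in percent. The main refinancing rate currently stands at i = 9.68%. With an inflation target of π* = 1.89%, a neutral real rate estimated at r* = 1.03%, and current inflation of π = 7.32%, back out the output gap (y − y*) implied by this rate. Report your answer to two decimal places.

-0.75%

0.4 (y − y*) = 9.68 − 1.03 − 7.32 − 0.3 × (7.32 − 1.89) = -0.299
(y − y*) = -0.299 / 0.4 = -0.75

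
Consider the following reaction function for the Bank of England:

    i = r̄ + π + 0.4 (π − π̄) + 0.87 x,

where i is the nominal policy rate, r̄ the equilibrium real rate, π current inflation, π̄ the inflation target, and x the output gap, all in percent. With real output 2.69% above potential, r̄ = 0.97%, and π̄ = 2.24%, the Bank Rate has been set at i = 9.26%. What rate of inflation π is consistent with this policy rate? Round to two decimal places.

Output 2.69% above potential → x = 2.69.
Collecting π: i = r̄ + (1 + 0.4) π − 0.4 π̄ + 0.87 x
1.4 π = 9.26 − 0.97 + 0.4 × 2.24 − 0.87 × 2.69 = 6.8457
π = 6.8457 / 1.4 = 4.89

4.89%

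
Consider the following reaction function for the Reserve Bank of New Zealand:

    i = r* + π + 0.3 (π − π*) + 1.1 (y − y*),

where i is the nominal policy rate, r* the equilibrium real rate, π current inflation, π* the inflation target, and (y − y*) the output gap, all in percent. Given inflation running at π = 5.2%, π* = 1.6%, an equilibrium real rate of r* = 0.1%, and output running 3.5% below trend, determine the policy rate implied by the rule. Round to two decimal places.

Output 3.5% below potential → (y − y*) = -3.5.
i = 0.1 + 5.2 + 0.3 × (5.2 − 1.6) + 1.1 × (-3.5)
   = 0.1 + 5.2 + 1.08 − 3.85 = 2.53

2.53%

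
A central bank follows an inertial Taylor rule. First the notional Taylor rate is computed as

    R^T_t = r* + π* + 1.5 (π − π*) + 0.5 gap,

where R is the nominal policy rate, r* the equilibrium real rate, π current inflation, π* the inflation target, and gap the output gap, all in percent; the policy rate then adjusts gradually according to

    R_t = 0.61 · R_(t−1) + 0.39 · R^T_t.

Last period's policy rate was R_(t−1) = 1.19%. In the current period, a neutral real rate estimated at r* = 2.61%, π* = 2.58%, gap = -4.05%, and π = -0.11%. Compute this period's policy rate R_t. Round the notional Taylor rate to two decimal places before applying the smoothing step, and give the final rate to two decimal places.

R^T_t = 2.61 + 2.58 + 1.5 × (-0.11 − 2.58) + 0.5 × (-4.05)
   = 2.61 + 2.58 − 4.035 − 2.025 = -0.87
R_t = 0.61 × 1.19 + 0.39 × (-0.87) = 0.7259 − 0.3393 = 0.39

0.39%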